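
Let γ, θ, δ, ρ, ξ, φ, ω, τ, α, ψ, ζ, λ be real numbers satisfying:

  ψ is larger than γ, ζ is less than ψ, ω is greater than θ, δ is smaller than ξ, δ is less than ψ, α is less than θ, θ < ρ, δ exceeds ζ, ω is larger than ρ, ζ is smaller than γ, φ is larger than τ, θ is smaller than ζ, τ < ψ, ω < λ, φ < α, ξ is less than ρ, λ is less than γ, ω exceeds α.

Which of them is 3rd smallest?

The consecutive relations fix a unique order: τ < φ < α < θ < ζ < δ < ξ < ρ < ω < λ < γ < ψ.
Counting 3 from the smallest end gives α.

α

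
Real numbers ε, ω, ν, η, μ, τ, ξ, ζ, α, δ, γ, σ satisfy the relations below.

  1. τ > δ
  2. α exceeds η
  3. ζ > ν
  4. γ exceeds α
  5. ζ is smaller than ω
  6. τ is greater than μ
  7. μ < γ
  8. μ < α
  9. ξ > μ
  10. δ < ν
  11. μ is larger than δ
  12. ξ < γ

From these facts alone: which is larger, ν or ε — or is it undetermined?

Following every chain through ν: above ν we get ζ, ω; below ν we get δ.
ε is not reached, and no chain runs the other way from ε to ν.
So the given relations leave the order of ν and ε undetermined.

undetermined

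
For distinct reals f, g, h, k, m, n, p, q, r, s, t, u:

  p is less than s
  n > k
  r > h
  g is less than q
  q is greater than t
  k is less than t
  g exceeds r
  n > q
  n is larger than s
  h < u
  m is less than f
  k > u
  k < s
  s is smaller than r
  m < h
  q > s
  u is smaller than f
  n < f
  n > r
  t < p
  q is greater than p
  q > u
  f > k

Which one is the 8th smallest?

Chaining the given pairs: m < h < u < k < t < p < s < r < g < q < n < f.
The 8th smallest is r.

r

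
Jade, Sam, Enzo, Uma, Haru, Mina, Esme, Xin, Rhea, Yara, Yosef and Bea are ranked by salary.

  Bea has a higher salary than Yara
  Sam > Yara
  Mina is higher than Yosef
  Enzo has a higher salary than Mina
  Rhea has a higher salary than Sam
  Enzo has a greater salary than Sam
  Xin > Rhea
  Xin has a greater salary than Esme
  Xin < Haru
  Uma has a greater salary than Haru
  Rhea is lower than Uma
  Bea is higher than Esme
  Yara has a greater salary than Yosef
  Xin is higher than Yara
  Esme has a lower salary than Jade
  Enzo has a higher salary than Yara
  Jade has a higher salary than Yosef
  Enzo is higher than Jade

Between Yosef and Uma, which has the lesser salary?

Yosef

The relevant relations are Yosef < Yara; Yara < Sam; Sam < Rhea; Rhea < Xin; Xin < Haru; Haru < Uma.
Chaining these gives Yosef < Yara < Sam < Rhea < Xin < Haru < Uma.
So Yosef < Uma; Yosef is the lower of the two.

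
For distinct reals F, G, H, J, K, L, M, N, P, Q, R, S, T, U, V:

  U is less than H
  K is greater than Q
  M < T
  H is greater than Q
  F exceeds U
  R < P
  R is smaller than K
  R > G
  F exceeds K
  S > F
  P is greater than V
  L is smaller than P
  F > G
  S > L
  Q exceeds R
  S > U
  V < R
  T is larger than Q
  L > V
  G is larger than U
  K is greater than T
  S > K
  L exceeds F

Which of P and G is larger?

P

Following the relations from G: G < R < Q < T < K < F < L < P.
So G < P; P is the larger of the two.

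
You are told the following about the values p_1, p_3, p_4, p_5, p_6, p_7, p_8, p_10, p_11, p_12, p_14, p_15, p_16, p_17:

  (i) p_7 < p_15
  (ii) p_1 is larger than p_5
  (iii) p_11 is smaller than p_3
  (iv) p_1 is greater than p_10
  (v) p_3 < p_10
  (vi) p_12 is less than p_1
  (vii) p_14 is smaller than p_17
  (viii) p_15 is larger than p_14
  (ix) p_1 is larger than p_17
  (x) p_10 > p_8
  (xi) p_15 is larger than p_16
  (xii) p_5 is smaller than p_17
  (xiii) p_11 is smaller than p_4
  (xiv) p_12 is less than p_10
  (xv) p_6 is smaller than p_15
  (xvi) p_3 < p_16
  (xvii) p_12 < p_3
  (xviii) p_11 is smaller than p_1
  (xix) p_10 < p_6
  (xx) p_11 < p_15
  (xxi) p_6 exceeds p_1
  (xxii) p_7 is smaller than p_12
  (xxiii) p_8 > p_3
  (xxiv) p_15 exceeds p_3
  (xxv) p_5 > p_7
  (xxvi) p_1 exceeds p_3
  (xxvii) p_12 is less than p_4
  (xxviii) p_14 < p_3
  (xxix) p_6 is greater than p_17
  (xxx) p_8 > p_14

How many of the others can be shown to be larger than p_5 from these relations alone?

4

The elements the relations force above p_5 are p_17, p_1, p_6, p_15 — no chain reaches any other.
That is 4.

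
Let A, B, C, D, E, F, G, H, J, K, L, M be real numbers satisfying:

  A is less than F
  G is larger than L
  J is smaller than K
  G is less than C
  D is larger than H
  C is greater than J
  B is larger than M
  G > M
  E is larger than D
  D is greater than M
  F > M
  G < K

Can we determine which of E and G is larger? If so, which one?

Following every chain through E: below E we get M, H, D.
G is not reached, and no chain runs the other way from G to E.
So the given relations leave the order of E and G undetermined.

undetermined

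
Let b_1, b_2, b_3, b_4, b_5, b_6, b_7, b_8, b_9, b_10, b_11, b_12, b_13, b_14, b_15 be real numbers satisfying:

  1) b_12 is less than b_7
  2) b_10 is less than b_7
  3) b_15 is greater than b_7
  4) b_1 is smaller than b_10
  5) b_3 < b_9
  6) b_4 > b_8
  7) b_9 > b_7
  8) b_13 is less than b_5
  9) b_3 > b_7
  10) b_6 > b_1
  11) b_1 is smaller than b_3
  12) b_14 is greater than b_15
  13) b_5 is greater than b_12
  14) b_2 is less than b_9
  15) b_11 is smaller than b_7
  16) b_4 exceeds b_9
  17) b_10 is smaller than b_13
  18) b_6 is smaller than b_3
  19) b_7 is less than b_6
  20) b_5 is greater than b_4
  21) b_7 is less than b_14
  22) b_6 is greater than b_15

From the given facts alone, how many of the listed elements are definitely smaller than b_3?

7

From b_3 the given relations immediately reach b_1, b_7, b_6.
From those, b_11, b_10, b_12, b_15 — 7 in total.
Nothing else is reachable below b_3; 7 in all.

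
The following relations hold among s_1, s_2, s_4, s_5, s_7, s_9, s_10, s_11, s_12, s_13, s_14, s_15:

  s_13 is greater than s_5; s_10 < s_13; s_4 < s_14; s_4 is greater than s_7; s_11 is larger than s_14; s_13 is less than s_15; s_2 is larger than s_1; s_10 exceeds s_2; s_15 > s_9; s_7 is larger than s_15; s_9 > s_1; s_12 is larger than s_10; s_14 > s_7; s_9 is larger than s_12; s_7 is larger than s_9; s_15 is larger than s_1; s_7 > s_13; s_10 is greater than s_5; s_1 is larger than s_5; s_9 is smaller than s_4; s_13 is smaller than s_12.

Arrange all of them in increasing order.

The consecutive links are each given: s_5 < s_1; s_1 < s_2; s_2 < s_10; s_10 < s_13; s_13 < s_12; s_12 < s_9; s_9 < s_15; s_15 < s_7; s_7 < s_4; s_4 < s_14; s_14 < s_11.

s_5 < s_1 < s_2 < s_10 < s_13 < s_12 < s_9 < s_15 < s_7 < s_4 < s_14 < s_11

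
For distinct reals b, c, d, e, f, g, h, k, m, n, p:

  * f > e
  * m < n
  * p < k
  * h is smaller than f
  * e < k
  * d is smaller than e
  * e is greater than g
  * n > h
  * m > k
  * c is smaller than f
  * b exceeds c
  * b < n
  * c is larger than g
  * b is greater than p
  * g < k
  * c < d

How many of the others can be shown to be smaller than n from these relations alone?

Directly below n: b, h, m.
One step further: p, c, k (6 so far).
One step further: g, e (8 so far).
One step further: d (9 so far).
No other element is forced below n by the given relations, so the count is 9.

9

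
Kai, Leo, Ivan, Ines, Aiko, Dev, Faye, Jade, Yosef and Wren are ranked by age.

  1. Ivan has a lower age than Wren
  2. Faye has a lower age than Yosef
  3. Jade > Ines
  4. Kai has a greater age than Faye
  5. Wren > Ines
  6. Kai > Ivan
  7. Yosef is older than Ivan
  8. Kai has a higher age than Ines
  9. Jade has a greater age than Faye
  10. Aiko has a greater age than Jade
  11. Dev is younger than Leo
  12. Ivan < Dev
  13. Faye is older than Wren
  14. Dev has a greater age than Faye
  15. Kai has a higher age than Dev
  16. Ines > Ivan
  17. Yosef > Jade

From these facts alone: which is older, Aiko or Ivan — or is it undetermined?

Aiko

The relevant relations are Ivan < Wren; Wren < Faye; Faye < Jade; Jade < Aiko.
Together: Ivan < Wren < Faye < Jade < Aiko.
So Aiko is older.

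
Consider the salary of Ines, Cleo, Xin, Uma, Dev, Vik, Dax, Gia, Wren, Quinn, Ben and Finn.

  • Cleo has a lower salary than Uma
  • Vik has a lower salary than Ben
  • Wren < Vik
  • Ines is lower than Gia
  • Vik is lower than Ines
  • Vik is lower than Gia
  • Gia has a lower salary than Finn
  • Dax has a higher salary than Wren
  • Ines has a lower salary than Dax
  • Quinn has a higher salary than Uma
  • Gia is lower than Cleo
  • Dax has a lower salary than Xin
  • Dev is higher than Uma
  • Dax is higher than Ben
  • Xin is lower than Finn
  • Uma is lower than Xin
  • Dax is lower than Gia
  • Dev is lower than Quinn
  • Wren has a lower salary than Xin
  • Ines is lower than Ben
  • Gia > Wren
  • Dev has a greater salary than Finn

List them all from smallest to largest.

Nothing is placed below Wren, so it is least; from there Wren < Vik; Vik < Ines; Ines < Ben; Ben < Dax; Dax < Gia; Gia < Cleo; Cleo < Uma; Uma < Xin; Xin < Finn; Finn < Dev; Dev < Quinn, each given directly.

Wren < Vik < Ines < Ben < Dax < Gia < Cleo < Uma < Xin < Finn < Dev < Quinn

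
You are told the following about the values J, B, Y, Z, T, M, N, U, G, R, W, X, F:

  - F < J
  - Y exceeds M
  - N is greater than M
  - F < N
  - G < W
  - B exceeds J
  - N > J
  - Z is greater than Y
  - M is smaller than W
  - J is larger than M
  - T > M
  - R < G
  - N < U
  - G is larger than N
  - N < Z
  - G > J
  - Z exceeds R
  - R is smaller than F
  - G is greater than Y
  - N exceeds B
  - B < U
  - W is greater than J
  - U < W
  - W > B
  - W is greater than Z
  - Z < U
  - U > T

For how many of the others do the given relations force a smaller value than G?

7

Directly below G: R, Y, J, N.
One step further: M, F, B (7 so far).
Nothing else is reachable below G; 7 in all.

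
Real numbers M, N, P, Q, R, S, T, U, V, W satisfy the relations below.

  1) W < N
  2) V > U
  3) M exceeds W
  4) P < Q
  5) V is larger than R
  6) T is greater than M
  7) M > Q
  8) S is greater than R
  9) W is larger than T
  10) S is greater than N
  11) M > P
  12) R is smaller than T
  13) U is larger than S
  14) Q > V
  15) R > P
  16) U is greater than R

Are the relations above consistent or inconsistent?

inconsistent

Chaining the given relations yields T < W < N < S < U < V < Q < M, so T < M. But one relation states M < T. These cannot both hold.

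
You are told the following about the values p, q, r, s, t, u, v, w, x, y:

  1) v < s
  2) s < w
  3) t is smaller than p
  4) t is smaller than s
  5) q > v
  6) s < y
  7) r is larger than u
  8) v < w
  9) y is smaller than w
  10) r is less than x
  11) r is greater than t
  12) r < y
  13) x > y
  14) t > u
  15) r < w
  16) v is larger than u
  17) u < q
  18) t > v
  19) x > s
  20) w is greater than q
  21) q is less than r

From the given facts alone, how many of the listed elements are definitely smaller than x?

7

The elements the relations force below x are u, v, t, q, r, s, y — no chain reaches any other.
That is 7.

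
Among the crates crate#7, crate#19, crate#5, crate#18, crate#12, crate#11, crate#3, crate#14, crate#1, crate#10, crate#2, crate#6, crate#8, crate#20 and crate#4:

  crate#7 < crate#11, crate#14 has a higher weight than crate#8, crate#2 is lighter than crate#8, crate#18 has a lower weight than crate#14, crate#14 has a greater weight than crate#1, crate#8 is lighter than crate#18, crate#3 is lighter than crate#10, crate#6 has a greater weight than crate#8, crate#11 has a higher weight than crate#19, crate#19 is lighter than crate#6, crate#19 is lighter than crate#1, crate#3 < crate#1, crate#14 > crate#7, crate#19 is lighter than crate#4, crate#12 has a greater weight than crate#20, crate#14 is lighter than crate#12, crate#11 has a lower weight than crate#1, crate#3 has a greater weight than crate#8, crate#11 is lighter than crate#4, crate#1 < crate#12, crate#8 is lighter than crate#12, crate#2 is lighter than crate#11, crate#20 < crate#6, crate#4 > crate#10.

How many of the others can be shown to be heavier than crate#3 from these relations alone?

5

Directly above crate#3: crate#10, crate#1.
One step further: crate#14, crate#4, crate#12 (5 so far).
No other element is forced above crate#3 by the given relations, so the count is 5.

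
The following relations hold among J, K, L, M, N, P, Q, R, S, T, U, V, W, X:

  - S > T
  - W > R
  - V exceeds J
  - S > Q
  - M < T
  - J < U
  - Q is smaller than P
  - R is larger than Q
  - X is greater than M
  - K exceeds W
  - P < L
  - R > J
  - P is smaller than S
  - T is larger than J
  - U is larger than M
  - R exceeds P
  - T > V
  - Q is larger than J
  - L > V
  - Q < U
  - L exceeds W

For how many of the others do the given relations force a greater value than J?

10

From J the given relations immediately reach Q, R, V, T, U.
From those, P, W, L, S — 9 in total.
From those, K — 10 in total.
Nothing else is reachable above J; 10 in all.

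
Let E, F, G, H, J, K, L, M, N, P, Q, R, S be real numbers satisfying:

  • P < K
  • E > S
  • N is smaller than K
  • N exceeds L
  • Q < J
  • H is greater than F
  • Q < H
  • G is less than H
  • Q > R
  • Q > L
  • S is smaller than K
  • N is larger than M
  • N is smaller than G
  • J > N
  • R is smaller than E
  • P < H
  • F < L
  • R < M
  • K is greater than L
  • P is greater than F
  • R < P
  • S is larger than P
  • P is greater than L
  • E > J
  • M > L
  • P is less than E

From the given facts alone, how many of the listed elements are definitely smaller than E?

9

From E the given relations immediately reach R, P, S, J.
From those, F, L, N, Q — 8 in total.
From those, M — 9 in total.
Nothing else is reachable below E; 9 in all.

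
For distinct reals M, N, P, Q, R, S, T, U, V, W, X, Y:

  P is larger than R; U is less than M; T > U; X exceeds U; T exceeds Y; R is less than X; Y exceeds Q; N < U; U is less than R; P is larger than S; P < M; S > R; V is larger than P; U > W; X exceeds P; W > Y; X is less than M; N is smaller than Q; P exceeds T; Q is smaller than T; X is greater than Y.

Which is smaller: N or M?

The relevant relations are N < Q; Q < Y; Y < W; W < U; U < R; R < S; S < P; P < X; X < M.
Chaining these gives N < Q < Y < W < U < R < S < P < X < M.
So N < M; N is the smaller of the two.

N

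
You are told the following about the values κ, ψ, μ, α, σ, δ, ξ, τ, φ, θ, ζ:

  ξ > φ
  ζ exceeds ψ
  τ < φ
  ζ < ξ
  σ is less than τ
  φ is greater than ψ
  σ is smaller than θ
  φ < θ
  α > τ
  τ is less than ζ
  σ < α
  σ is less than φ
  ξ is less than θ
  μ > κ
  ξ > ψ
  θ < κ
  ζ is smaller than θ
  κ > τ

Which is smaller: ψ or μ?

ψ

ψ < φ < ξ < θ < κ < μ, by transitivity through φ, ξ, θ, κ.
So ψ < μ; ψ is the smaller of the two.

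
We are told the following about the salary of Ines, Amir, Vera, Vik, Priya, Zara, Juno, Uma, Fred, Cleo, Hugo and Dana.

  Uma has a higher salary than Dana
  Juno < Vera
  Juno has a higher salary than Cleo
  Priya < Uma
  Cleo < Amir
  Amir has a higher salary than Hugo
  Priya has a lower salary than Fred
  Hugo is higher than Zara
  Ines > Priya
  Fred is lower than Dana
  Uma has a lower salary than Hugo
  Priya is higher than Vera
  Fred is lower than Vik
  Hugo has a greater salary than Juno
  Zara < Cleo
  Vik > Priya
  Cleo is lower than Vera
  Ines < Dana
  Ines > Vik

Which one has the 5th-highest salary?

Ines

Piecing the relations together gives one ordering: Zara < Cleo < Juno < Vera < Priya < Fred < Vik < Ines < Dana < Uma < Hugo < Amir.
The 5th largest is Ines.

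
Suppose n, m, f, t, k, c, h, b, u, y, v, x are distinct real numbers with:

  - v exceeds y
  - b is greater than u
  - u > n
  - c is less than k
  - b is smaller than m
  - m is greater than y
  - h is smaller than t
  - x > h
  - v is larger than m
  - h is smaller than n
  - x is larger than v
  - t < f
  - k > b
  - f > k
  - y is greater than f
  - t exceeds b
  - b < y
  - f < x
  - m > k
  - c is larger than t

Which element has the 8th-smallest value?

Chaining the given pairs: h < n < u < b < t < c < k < f < y < m < v < x.
The 8th smallest is f.

f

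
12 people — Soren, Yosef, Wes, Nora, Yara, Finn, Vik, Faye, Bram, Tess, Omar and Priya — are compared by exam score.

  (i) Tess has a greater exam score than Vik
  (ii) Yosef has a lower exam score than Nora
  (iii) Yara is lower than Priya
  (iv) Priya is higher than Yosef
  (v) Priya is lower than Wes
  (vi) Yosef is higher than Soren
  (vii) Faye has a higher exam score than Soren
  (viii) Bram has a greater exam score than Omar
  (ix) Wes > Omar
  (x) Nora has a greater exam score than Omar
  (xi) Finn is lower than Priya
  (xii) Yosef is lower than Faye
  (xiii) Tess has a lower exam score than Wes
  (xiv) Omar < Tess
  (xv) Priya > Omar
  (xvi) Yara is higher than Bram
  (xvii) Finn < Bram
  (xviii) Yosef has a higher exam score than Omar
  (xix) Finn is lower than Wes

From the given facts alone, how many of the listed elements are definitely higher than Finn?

4

Directly above Finn: Bram, Priya, Wes.
One step further: Yara (4 so far).
No other element is forced above Finn by the given relations, so the count is 4.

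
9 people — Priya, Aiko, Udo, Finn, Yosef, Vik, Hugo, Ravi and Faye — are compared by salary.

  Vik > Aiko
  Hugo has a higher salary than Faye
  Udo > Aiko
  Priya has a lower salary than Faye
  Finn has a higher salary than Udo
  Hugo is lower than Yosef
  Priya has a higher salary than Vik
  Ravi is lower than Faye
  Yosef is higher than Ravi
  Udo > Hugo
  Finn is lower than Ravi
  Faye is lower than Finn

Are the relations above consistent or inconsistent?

inconsistent

We have Ravi < Faye stated directly, yet also Faye < Hugo < Udo < Finn < Ravi by chaining the others — so Faye < Ravi. Contradiction.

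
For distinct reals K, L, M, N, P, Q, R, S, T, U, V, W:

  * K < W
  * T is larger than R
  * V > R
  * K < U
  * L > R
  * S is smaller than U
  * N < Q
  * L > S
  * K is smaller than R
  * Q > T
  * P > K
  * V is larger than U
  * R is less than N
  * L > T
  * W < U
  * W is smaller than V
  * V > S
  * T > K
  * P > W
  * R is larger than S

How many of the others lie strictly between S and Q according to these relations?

The relations place S below Q. An element lies strictly between them when it is forced above S and also forced below Q.
Above S: {R, T, L, N, U, V}. Below Q: {K, R, T, N}.
Intersection: {R, T, N} — 3.

3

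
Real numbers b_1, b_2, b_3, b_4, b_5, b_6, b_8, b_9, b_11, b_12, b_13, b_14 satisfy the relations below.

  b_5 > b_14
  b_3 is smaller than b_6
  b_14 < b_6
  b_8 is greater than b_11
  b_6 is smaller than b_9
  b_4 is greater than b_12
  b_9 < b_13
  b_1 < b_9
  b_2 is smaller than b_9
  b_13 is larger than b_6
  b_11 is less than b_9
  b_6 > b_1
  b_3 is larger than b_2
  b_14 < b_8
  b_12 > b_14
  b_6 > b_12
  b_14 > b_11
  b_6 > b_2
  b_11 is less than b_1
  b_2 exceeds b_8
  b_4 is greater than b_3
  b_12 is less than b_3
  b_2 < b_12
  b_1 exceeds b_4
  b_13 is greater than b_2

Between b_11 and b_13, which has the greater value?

Chaining the given relations: b_11 < b_14 < b_8 < b_2 < b_12 < b_3 < b_4 < b_1 < b_6 < b_9 < b_13.
So b_11 < b_13; b_13 is the larger of the two.

b_13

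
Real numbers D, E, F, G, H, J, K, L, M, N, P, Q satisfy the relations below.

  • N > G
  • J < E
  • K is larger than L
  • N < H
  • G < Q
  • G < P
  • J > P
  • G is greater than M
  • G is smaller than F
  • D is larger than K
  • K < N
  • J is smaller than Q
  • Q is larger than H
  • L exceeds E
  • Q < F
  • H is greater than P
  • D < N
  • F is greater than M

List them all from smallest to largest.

Each adjacent pair is fixed by a given relation: M < G; G < P; P < J; J < E; E < L; L < K; K < D; D < N; N < H; H < Q; Q < F. Chaining them end to end gives the full order.

M < G < P < J < E < L < K < D < N < H < Q < F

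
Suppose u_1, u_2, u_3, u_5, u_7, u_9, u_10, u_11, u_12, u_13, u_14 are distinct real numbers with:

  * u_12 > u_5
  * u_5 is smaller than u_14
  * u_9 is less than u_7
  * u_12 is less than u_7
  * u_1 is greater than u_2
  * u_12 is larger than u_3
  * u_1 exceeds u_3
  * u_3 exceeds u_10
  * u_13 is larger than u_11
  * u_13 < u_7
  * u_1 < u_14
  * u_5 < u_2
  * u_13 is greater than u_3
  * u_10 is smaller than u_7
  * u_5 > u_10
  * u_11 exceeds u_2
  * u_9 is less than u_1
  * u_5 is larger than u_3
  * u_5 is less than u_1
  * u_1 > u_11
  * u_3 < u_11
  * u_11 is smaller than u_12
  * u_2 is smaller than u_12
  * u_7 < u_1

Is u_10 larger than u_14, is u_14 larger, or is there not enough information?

u_10 < u_3 < u_5 < u_2 < u_11 < u_13 < u_7 < u_1 < u_14, by transitivity through u_3, u_5, u_2, u_11, u_13, u_7, u_1.
So u_14 is larger.

u_14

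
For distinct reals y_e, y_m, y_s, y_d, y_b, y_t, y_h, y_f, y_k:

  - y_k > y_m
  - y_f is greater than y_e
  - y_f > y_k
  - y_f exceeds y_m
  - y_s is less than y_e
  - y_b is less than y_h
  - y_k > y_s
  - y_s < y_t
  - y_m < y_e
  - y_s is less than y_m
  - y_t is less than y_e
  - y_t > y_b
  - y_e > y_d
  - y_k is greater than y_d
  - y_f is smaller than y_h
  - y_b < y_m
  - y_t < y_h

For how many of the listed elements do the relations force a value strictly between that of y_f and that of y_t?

Chaining upward from y_t reaches: y_e, y_h.
Chaining downward from y_f reaches: y_d, y_s, y_b, y_m, y_k, y_e.
Strictly between y_t and y_f are those in both lists: y_e — 1 element.

1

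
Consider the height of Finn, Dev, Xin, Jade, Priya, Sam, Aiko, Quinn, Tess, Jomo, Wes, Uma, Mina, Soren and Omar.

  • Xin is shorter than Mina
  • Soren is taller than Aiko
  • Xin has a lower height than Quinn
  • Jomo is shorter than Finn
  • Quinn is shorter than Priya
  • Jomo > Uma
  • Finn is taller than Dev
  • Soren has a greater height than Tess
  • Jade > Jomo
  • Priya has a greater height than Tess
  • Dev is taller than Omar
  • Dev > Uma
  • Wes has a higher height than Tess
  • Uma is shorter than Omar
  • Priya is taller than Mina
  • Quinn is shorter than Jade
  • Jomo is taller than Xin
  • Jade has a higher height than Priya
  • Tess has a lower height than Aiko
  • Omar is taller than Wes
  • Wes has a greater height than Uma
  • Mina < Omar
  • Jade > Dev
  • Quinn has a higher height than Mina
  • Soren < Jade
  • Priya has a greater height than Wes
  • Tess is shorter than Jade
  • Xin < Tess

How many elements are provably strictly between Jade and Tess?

The relations place Tess below Jade. An element lies strictly between them when it is forced above Tess and also forced below Jade.
Above Tess: {Aiko, Wes, Omar, Dev, Soren, Priya, Finn}. Below Jade: {Uma, Xin, Aiko, Wes, Mina, Jomo, Quinn, Omar, Dev, Soren, Priya}.
Intersection: {Aiko, Wes, Omar, Dev, Soren, Priya} — 6.

6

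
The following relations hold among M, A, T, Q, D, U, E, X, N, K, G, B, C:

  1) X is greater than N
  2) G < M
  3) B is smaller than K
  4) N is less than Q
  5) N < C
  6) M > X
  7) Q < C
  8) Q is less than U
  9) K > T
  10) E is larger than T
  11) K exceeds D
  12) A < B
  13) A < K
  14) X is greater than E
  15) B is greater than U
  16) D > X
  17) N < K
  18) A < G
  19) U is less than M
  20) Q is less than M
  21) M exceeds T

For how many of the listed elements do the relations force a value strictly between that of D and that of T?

2

Chaining upward from T reaches: E, X, M, K.
Chaining downward from D reaches: N, E, X.
Strictly between T and D are those in both lists: E, X — 2 elements.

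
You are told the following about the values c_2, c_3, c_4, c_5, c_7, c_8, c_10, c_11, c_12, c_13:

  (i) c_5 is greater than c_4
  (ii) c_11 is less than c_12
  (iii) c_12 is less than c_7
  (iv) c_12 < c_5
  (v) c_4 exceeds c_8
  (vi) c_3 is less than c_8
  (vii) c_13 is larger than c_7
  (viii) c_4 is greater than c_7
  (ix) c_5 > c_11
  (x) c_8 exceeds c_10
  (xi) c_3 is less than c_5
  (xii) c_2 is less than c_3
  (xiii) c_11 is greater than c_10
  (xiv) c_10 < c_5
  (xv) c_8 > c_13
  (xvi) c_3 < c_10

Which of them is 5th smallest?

Chaining the given pairs: c_2 < c_3 < c_10 < c_11 < c_12 < c_7 < c_13 < c_8 < c_4 < c_5.
The 5th smallest is c_12.

c_12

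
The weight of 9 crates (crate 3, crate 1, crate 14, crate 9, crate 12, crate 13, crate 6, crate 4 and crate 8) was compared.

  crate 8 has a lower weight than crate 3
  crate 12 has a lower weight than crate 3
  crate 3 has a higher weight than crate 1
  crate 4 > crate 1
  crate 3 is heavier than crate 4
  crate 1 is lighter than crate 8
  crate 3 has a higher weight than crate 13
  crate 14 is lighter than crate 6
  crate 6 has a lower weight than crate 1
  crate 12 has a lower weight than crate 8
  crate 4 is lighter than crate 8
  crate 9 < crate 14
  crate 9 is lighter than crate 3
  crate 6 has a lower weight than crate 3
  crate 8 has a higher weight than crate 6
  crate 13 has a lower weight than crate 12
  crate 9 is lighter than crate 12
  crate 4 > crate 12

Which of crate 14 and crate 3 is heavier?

crate 3

crate 14 < crate 6 and crate 6 < crate 1 give crate 14 < crate 1.
With crate 1 < crate 4: crate 14 < crate 6 < crate 1 < crate 4.
With crate 4 < crate 8: crate 14 < crate 6 < crate 1 < crate 4 < crate 8.
Then crate 8 < crate 3 extends the chain to crate 3.
So crate 14 < crate 3; crate 3 is the heavier of the two.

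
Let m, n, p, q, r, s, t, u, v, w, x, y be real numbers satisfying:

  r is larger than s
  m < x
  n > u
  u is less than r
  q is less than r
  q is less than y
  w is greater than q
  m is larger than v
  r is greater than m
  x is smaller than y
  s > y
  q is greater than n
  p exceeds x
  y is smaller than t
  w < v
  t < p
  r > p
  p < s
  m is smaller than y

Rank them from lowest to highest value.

u < n < q < w < v < m < x < y < t < p < s < r

Each adjacent pair is fixed by a given relation: u < n; n < q; q < w; w < v; v < m; m < x; x < y; y < t; t < p; p < s; s < r. Chaining them end to end gives the full order.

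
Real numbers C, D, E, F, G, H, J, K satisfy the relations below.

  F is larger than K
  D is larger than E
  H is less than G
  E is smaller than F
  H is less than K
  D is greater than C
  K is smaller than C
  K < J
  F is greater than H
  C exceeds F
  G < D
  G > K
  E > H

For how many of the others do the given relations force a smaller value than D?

From D the given relations immediately reach E, G, C.
From those, H, K, F — 6 in total.
No other element is forced below D by the given relations, so the count is 6.

6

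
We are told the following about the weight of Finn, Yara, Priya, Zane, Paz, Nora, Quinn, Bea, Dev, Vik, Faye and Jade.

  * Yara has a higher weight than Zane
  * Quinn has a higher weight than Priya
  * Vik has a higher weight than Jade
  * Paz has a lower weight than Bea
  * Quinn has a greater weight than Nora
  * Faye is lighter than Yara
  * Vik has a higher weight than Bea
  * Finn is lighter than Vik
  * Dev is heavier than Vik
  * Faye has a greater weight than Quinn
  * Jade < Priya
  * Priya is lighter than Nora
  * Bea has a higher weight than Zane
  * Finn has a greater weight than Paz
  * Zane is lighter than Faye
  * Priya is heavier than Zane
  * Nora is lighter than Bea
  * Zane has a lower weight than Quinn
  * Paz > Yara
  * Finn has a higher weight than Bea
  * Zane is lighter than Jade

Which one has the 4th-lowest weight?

Nora

Piecing the relations together gives one ordering: Zane < Jade < Priya < Nora < Quinn < Faye < Yara < Paz < Bea < Finn < Vik < Dev.
Counting 4 from the smallest end gives Nora.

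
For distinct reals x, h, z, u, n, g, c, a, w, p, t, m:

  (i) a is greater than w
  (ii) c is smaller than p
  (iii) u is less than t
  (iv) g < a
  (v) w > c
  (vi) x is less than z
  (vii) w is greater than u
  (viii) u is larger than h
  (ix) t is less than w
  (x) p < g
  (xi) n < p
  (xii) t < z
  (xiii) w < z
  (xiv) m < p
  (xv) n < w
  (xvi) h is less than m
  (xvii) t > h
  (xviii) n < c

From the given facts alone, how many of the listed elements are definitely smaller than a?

From a the given relations immediately reach w, g.
From those, u, n, c, t, p — 7 in total.
From those, h, m — 9 in total.
No other element is forced below a by the given relations, so the count is 9.

9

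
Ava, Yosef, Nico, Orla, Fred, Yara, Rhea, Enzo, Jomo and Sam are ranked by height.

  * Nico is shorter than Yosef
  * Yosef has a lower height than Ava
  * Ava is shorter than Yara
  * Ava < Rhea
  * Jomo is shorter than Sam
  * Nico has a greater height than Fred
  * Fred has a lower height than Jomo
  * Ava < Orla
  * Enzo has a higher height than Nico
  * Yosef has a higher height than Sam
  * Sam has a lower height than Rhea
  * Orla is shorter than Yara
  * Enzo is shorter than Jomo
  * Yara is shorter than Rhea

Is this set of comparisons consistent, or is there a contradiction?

consistent

The single ordering Fred < Nico < Enzo < Jomo < Sam < Yosef < Ava < Orla < Yara < Rhea satisfies every listed relation, so no contradiction arises.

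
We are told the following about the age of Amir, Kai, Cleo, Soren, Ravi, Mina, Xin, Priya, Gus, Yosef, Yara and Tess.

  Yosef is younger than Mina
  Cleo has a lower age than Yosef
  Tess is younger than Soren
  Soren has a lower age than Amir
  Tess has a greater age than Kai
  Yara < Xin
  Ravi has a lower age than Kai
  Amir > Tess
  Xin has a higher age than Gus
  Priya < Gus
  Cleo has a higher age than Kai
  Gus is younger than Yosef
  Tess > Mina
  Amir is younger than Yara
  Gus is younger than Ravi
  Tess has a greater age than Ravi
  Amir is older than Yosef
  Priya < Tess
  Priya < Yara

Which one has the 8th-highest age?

Chaining the given pairs: Priya < Gus < Ravi < Kai < Cleo < Yosef < Mina < Tess < Soren < Amir < Yara < Xin.
The 8th largest is Cleo.

Cleo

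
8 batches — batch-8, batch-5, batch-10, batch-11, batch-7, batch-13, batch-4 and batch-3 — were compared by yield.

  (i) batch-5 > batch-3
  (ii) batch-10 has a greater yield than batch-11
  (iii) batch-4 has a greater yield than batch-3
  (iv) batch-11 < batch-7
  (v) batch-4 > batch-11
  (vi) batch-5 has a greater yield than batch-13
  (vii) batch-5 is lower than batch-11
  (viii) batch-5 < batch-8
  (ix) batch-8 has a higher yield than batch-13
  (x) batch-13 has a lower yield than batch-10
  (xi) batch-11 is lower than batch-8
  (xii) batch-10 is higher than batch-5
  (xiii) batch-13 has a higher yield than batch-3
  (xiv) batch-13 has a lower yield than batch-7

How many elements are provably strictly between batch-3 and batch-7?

3

Chaining upward from batch-3 reaches: batch-13, batch-5, batch-11, batch-4, batch-8, batch-10.
Chaining downward from batch-7 reaches: batch-13, batch-5, batch-11.
Strictly between batch-3 and batch-7 are those in both lists: batch-13, batch-5, batch-11 — 3 elements.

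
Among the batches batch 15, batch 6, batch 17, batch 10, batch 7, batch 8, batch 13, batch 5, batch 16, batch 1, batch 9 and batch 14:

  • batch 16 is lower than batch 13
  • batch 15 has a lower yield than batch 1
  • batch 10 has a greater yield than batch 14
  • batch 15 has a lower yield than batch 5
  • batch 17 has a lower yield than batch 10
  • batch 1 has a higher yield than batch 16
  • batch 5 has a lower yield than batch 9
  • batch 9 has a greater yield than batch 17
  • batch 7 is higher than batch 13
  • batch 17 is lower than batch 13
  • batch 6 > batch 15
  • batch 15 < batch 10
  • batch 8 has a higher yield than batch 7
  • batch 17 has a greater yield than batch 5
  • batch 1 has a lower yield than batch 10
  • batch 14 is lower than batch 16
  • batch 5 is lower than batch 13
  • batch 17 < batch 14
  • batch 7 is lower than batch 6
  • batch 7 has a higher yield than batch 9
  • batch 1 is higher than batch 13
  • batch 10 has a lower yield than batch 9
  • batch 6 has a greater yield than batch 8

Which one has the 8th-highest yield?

The consecutive relations fix a unique order: batch 15 < batch 5 < batch 17 < batch 14 < batch 16 < batch 13 < batch 1 < batch 10 < batch 9 < batch 7 < batch 8 < batch 6.
The 8th largest is batch 16.

batch 16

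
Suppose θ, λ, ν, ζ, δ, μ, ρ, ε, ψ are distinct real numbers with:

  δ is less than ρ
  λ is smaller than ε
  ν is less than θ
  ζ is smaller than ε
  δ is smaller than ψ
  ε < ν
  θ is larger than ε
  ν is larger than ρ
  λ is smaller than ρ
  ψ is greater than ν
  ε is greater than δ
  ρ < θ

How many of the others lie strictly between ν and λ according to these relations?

The relations place λ below ν. An element lies strictly between them when it is forced above λ and also forced below ν.
Above λ: {ρ, ε, ψ, θ}. Below ν: {δ, ζ, ρ, ε}.
Intersection: {ρ, ε} — 2.

2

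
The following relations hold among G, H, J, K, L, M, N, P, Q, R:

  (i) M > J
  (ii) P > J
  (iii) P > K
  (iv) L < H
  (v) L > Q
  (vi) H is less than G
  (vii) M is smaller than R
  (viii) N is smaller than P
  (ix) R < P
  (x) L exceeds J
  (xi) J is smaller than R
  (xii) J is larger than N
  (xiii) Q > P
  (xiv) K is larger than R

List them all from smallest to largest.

The consecutive links are each given: N < J; J < M; M < R; R < K; K < P; P < Q; Q < L; L < H; H < G.

N < J < M < R < K < P < Q < L < H < G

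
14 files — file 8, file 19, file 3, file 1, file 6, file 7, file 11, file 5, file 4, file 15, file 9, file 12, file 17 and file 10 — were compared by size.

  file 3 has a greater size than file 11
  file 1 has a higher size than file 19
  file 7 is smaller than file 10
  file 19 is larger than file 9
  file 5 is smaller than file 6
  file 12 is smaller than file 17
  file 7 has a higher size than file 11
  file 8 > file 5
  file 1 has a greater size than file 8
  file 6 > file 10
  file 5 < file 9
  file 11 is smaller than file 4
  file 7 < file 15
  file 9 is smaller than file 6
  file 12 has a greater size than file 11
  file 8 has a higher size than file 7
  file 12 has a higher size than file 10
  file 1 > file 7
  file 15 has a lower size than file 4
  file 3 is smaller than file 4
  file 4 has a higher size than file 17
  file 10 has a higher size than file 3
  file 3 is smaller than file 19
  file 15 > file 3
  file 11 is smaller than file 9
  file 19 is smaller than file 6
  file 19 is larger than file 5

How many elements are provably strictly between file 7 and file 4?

4

Chaining upward from file 7 reaches: file 10, file 12, file 15, file 8, file 17, file 1, file 6.
Chaining downward from file 4 reaches: file 11, file 3, file 10, file 12, file 15, file 17.
Strictly between file 7 and file 4 are those in both lists: file 10, file 12, file 15, file 17 — 4 elements.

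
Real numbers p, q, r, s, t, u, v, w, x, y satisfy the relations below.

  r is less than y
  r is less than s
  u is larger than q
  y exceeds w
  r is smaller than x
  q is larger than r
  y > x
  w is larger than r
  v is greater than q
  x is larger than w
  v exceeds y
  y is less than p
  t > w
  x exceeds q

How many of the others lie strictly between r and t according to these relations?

1

The relations place r below t. An element lies strictly between them when it is forced above r and also forced below t.
Above r: {w, q, x, y, u, p, s, v}. Below t: {w}.
Intersection: {w} — 1.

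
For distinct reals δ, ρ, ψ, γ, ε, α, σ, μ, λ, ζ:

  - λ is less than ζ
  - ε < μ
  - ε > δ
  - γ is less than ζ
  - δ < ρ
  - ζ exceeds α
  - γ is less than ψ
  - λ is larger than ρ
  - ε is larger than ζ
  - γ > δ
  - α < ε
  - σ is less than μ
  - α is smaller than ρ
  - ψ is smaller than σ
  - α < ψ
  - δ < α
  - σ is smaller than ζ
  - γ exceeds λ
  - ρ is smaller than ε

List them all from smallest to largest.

Nothing is placed below δ, so it is least; from there δ < α; α < ρ; ρ < λ; λ < γ; γ < ψ; ψ < σ; σ < ζ; ζ < ε; ε < μ, each given directly.

δ < α < ρ < λ < γ < ψ < σ < ζ < ε < μ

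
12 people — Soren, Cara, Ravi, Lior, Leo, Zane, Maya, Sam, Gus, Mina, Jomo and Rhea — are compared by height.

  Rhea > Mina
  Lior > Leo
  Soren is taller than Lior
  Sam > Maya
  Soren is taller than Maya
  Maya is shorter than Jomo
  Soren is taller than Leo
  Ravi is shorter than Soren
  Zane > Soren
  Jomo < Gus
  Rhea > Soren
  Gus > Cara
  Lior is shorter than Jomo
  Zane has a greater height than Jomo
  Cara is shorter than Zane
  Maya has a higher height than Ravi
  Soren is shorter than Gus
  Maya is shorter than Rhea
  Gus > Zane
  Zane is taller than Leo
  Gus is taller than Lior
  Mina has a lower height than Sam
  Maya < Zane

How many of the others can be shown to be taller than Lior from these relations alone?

Directly above Lior: Soren, Jomo, Gus.
One step further: Rhea, Zane (5 so far).
No other element is forced above Lior by the given relations, so the count is 5.

5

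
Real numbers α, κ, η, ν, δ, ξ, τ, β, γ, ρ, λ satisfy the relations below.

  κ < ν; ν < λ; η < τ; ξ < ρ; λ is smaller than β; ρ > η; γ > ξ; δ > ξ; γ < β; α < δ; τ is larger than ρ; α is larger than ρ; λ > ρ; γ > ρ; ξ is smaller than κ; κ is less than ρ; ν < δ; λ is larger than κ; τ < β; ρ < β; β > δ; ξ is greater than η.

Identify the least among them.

Chaining upward from η: directly above it, ξ, ρ, τ; then κ, λ, α, δ, γ, β; then ν.
That covers every other element, and nothing is given below η, so η is the least.

η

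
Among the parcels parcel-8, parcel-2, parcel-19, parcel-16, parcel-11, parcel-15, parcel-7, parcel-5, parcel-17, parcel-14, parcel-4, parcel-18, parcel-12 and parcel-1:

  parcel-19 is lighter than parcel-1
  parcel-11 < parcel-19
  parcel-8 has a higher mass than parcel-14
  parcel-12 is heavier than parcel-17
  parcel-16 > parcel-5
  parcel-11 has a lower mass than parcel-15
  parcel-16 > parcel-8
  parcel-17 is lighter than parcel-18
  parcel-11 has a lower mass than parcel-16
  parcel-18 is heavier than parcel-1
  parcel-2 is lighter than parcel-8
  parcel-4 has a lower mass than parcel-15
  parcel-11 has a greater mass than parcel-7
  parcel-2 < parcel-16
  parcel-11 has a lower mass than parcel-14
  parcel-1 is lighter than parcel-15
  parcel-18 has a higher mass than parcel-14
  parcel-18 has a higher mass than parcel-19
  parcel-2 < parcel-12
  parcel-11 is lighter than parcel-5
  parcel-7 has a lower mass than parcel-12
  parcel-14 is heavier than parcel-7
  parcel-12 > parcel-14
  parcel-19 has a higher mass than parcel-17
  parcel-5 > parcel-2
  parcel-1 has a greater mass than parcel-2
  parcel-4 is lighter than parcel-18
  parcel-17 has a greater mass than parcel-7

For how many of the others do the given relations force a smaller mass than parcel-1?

5

From parcel-1 the given relations immediately reach parcel-2, parcel-19.
From those, parcel-11, parcel-17 — 4 in total.
From those, parcel-7 — 5 in total.
No other element is forced below parcel-1 by the given relations, so the count is 5.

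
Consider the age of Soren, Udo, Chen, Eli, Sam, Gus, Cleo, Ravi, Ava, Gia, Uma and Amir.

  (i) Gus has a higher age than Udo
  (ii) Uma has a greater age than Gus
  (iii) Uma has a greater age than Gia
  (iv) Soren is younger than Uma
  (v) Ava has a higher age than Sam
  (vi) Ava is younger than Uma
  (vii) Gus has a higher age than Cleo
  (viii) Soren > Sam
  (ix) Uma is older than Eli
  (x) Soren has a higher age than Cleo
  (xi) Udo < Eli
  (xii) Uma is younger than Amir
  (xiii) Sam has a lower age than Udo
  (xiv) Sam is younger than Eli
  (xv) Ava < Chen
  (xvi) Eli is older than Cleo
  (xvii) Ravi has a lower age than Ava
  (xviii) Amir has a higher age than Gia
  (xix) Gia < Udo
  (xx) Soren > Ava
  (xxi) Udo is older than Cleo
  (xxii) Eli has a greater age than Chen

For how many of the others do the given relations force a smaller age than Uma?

10

The elements the relations force below Uma are Cleo, Gia, Ravi, Sam, Ava, Chen, Udo, Eli, Gus, Soren — no chain reaches any other.
That is 10.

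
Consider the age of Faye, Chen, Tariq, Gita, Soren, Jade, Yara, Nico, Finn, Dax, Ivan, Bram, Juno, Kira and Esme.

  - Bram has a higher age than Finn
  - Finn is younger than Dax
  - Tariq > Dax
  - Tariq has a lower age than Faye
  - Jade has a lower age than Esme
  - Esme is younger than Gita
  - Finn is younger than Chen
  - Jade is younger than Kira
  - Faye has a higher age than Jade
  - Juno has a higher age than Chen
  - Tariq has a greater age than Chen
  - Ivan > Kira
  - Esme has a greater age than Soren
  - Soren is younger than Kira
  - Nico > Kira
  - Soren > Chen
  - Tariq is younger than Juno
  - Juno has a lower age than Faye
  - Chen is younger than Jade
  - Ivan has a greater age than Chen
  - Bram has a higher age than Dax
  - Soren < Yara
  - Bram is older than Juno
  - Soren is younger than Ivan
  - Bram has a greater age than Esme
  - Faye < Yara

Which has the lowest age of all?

Chaining upward from Finn: directly above it, Chen, Dax, Bram; then Tariq, Jade, Soren, Juno, Ivan; then Esme, Kira, Faye, Yara; then Gita, Nico.
That covers every other element, and nothing is given below Finn, so Finn is the lowest age.

Finn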